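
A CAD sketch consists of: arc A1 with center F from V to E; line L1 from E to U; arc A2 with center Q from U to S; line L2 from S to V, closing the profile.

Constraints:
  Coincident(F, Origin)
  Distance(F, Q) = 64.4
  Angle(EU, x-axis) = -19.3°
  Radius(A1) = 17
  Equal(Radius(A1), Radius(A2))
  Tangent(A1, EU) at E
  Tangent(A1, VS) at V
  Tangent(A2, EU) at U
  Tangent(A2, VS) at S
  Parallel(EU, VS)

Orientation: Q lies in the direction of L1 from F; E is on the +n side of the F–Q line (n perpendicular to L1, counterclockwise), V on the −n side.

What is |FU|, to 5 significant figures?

66.606

Tangency of A1 to both parallel lines with radius 17.0 puts E and V at F ± 17.0·n: E = (5.6187, 16.045), V = (-5.6187, -16.045). Equal radii place U and S the same way about Q: U = Q + 17.0·n = (66.400, -5.2405), S = Q − 17.0·n = (55.162, -37.330). Then |FU| = |U − F| = 66.606.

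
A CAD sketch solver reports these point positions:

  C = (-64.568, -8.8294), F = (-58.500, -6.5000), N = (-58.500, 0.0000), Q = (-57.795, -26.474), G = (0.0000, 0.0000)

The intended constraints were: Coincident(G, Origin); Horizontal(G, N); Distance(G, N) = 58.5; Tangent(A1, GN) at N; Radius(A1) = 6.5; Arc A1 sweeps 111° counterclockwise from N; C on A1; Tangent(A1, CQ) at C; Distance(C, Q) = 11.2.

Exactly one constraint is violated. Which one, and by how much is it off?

Distance(C, Q) = 11.2 — off by 7.70.

G = (0.00, 0.00) ✓; G.y = 0.00, N.y = 0.00 ✓; |GN| = 58.50 ✓; ∠(FN, NG) = 90.00° ✓; |FN| = 6.500 ✓; bearing(F→C) − bearing(F→N) = 111.0° ✓; |FC| = 6.500 ✓; ∠(FC, CQ) = 90.00° ✓; |CQ| = 18.90 ✗.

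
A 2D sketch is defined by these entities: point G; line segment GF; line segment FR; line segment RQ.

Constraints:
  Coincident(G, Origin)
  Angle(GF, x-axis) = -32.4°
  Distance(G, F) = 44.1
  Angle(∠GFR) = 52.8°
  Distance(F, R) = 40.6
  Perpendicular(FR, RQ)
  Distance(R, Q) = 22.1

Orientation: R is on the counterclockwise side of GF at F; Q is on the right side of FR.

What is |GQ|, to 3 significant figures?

58.9

G is at the origin; GF runs at -32.4° with length 44.1, so F = 44.1·(cos -32.4°, sin -32.4°) = (37.2, -23.6). ∠GFR = 52.8°, so FR runs at -32.4° + (180° − 52.8°) = 94.8° from the x-axis; with |FR| = 40.6, R = F + 40.6·(cos 94.8°, sin 94.8°) = (33.8, 16.8). FR is perpendicular to RQ; with |RQ| = 22.1 on the right of FR, Q = R + 22.1·(0.996, 0.0837) = (55.9, 18.7). Then |GQ| = |Q − G| = 58.9.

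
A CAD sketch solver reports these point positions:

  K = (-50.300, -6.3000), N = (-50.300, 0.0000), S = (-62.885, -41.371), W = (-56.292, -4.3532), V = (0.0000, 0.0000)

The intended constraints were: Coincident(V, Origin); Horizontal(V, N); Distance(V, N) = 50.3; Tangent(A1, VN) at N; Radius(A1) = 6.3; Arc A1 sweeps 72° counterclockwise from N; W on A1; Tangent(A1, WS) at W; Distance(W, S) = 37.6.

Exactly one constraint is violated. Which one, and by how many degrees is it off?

Tangent(A1, WS) at W — off by 7.90°.

V = (0.00, 0.00) ✓; V.y = 0.00, N.y = 0.00 ✓; |VN| = 50.30 ✓; ∠(KN, NV) = 90.00° ✓; |KN| = 6.300 ✓; bearing(K→W) − bearing(K→N) = 72.00° ✓; |KW| = 6.300 ✓; ∠(KW, WS) = 82.10° ✗; |WS| = 37.60 ✓.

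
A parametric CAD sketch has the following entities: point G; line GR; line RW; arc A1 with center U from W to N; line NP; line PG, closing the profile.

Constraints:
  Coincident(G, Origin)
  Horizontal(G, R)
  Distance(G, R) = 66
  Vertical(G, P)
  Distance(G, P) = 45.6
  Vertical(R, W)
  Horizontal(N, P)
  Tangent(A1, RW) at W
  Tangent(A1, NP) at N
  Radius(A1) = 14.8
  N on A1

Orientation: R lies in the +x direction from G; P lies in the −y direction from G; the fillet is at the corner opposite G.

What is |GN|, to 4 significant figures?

68.56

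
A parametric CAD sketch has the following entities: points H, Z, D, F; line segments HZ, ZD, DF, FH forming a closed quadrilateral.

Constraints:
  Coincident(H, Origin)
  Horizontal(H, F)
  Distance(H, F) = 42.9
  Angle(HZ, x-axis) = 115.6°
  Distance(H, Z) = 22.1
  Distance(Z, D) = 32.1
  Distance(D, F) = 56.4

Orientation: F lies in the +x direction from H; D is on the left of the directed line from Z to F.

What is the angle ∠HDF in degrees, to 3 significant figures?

48.1°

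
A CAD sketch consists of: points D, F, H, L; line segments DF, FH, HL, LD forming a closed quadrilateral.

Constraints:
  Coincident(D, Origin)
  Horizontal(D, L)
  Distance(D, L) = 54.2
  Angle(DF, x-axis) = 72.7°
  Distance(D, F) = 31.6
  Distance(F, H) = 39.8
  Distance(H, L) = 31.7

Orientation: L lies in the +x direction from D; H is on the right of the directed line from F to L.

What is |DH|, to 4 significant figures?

24.37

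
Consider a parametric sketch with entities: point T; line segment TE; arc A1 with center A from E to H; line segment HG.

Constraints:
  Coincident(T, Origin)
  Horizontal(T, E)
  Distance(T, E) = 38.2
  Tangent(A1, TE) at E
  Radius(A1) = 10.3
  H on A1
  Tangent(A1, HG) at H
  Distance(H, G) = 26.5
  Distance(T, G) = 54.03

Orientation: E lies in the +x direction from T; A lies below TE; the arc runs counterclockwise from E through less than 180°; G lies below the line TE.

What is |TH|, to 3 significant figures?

31.7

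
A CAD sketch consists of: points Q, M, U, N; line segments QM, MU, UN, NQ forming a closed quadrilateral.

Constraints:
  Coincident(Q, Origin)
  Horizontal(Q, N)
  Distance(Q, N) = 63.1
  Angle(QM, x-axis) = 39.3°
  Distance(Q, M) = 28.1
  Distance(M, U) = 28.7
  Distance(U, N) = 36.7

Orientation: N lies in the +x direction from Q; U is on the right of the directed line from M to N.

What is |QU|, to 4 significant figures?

29.68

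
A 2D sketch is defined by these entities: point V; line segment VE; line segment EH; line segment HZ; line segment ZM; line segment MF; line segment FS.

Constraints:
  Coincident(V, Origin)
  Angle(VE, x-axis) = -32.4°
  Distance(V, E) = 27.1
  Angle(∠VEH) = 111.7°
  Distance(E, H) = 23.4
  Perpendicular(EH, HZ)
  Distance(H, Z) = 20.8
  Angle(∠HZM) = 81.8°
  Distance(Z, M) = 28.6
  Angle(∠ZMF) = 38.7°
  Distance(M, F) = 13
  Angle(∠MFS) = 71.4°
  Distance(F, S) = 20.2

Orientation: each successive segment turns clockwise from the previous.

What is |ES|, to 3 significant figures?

31.7

V is at the origin; VE runs at -32.4° with length 27.1, so E = (22.9, -14.5). ∠VEH = 111.7° gives EH at -101° from the x-axis; with |EH| = 23.4, H = (18.5, -37.5). The perpendicularity gives HZ at right angles to EH, so HZ runs at 169°; with |HZ| = 20.8, Z = (-1.90, -33.7). ∠HZM = 81.8° gives ZM at 71.1° from the x-axis; with |ZM| = 28.6, M = (7.36, -6.59). ∠ZMF = 38.7° gives MF at -70.2° from the x-axis; with |MF| = 13.0, F = (11.8, -18.8). ∠MFS = 71.4° gives FS at -179° from the x-axis; with |FS| = 20.2, S = (-8.43, -19.2). Then |ES| = |S − E| = 31.7.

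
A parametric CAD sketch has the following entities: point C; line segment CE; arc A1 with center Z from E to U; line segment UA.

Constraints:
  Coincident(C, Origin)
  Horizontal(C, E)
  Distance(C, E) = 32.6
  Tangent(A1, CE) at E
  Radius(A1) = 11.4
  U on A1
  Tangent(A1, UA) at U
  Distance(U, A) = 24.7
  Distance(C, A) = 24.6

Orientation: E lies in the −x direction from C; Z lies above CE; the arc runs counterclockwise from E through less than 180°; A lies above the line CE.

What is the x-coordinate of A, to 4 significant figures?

-8.102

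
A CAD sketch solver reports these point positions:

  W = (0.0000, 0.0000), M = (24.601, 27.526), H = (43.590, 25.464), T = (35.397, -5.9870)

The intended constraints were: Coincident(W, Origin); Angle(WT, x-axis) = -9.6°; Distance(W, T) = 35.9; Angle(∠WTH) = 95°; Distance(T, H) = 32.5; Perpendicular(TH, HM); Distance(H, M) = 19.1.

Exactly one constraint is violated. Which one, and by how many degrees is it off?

Perpendicular(TH, HM) — off by 8.40°.

W = (0.00, 0.00) ✓; WT at -9.600° ✓; |WT| = 35.90 ✓; ∠WTH = 95.00° ✓; |TH| = 32.50 ✓; ∠(TH, HM) = 98.40° ✗; |HM| = 19.10 ✓.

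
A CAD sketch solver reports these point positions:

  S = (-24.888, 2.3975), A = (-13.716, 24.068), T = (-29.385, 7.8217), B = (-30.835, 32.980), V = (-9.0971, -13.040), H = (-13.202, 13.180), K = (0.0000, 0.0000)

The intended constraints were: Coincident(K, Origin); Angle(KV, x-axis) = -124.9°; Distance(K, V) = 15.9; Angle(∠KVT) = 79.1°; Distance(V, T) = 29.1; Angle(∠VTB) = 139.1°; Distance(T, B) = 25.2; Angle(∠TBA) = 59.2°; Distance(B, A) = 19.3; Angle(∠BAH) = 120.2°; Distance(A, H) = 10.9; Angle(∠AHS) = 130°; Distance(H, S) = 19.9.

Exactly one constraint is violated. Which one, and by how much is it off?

Distance(H, S) = 19.9 — off by 4.00.

K = (0.00, 0.00) ✓; KV at -124.9° ✓; |KV| = 15.90 ✓; ∠KVT = 79.10° ✓; |VT| = 29.10 ✓; ∠VTB = 139.1° ✓; |TB| = 25.20 ✓; ∠TBA = 59.20° ✓; |BA| = 19.30 ✓; ∠BAH = 120.2° ✓; |AH| = 10.90 ✓; ∠AHS = 130.0° ✓; |HS| = 15.90 ✗.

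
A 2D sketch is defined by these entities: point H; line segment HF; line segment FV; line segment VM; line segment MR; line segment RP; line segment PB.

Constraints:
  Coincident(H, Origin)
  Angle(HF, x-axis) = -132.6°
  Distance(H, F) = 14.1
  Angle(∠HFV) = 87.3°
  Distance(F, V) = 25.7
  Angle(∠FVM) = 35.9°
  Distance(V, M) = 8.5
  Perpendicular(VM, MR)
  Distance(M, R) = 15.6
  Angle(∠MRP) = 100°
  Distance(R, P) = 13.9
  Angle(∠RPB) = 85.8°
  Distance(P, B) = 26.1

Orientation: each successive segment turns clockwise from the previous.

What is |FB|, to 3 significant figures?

36.7

∠MRP = 100.0° gives RP at -179° from the x-axis; with |RP| = 13.9, P = (-35.7, -9.04). ∠RPB = 85.8° gives PB at 86.4° from the x-axis; with |PB| = 26.1, B = (-34.0, 17.0). Then |FB| = |B − F| = 36.7.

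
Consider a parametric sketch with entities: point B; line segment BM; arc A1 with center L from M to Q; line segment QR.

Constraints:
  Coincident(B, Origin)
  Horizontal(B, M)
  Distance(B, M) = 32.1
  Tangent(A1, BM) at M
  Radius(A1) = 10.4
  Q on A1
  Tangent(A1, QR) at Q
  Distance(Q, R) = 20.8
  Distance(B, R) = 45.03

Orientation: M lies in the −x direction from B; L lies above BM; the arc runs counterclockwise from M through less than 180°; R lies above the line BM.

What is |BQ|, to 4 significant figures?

26.54

Checks: |LM| = 10.40 ✓; |LQ| = 10.40 ✓; ∠(LQ, QR) = 90.00° ✓; |QR| = 20.80 ✓; |BR| = 45.03 ✓.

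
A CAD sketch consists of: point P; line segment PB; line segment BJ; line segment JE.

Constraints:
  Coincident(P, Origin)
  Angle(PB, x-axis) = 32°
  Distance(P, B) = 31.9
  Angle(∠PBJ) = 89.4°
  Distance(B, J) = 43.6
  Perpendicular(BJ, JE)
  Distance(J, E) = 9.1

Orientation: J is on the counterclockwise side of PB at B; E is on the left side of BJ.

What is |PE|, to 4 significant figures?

48.91

P is at the origin; PB runs at 32.0° with length 31.9, so B = 31.9·(cos 32.0°, sin 32.0°) = (27.05, 16.90). ∠PBJ = 89.4°, so BJ runs at 32.0° + (180° − 89.4°) = 122.6° from the x-axis; with |BJ| = 43.6, J = B + 43.6·(cos 122.6°, sin 122.6°) = (3.562, 53.64). BJ ⟂ JE; with |JE| = 9.1 on the left of BJ, E = J + 9.1·(-0.8425, -0.5388) = (-4.104, 48.73). Then |PE| = |E − P| = 48.91.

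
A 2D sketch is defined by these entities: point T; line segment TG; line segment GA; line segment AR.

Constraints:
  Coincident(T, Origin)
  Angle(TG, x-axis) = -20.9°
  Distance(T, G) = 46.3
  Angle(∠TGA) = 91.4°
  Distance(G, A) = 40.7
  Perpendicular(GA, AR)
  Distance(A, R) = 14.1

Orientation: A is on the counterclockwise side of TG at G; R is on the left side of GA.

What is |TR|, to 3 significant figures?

52.8

∠TGA = 91.4°, so GA runs at -20.9° + (180° − 91.4°) = 67.7° from the x-axis; with |GA| = 40.7, A = G + 40.7·(cos 67.7°, sin 67.7°) = (58.7, 21.1). GA ⟂ AR; with |AR| = 14.1 on the left of GA, R = A + 14.1·(-0.925, 0.379) = (45.7, 26.5). Then |TR| = |R − T| = 52.8.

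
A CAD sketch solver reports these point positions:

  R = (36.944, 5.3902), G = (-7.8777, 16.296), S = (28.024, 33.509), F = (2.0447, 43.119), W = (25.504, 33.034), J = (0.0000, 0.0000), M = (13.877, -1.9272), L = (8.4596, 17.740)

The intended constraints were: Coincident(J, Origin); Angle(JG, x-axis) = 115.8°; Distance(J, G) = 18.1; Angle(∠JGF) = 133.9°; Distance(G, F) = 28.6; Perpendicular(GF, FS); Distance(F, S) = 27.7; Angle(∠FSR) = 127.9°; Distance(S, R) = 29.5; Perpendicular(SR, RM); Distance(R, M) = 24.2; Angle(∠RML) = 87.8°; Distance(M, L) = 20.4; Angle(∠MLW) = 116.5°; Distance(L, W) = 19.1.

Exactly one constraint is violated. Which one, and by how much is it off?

Distance(L, W) = 19.1 — off by 3.80.

J = (0.00, 0.00) ✓; JG at 115.8° ✓; |JG| = 18.10 ✓; ∠JGF = 133.9° ✓; |GF| = 28.60 ✓; ∠(GF, FS) = 90.00° ✓; |FS| = 27.70 ✓; ∠FSR = 127.9° ✓; |SR| = 29.50 ✓; ∠(SR, RM) = 90.00° ✓; |RM| = 24.20 ✓; ∠RML = 87.80° ✓; |ML| = 20.40 ✓; ∠MLW = 116.5° ✓; |LW| = 22.90 ✗.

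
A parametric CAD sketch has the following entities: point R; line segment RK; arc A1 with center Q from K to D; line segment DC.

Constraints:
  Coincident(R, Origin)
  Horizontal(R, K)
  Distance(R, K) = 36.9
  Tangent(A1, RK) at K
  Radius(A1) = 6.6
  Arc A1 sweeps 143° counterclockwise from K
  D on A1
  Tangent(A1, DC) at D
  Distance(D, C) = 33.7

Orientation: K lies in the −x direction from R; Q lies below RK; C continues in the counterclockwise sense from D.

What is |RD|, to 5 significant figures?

42.561

R is at the origin; R and K share the same y with |RK| = 36.9 and K on the −x side, so K = (-36.900, 0.0000). Since A1 is tangent to RK there, QK ⟂ RK, so Q = K + (0, -6.6) = (-36.900, -6.6000). On A1, K sits at bearing 90° from Q; a 143° counterclockwise sweep puts D at bearing 233°, so D = Q + 6.6·(cos 233°, sin 233°) = (-40.872, -11.871). Then |RD| = |D − R| = 42.561.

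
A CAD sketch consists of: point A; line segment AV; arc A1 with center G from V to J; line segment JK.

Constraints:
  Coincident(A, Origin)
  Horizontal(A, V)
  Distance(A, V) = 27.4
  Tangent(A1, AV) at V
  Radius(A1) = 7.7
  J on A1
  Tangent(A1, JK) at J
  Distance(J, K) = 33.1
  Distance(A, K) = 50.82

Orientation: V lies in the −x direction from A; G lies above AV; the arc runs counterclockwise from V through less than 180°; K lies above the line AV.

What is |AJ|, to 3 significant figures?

22.3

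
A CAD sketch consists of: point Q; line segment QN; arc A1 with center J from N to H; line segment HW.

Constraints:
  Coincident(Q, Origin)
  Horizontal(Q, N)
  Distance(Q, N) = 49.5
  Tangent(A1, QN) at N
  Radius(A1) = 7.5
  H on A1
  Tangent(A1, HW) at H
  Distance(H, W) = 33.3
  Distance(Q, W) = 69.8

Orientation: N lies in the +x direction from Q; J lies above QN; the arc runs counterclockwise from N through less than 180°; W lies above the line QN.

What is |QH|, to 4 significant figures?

57.50

Q is at the origin; Q and N share the same y with |QN| = 49.5 and N on the +x side, so N = (49.50, 0.000). Since A1 is tangent to QN there, JN ⟂ QN, so J = N + (0, 7.5) = (49.50, 7.500). Since JH ⟂ HW (tangency), |JW| = √(7.5² + 33.3²) = 34.13 regardless of where H sits on A1. So W lies on both circle(Q, 69.8) and circle(J, 34.13); the above-QN intersection is W = (56.57, 40.89). H is the foot of the tangent from W: H = (57.00, 7.598).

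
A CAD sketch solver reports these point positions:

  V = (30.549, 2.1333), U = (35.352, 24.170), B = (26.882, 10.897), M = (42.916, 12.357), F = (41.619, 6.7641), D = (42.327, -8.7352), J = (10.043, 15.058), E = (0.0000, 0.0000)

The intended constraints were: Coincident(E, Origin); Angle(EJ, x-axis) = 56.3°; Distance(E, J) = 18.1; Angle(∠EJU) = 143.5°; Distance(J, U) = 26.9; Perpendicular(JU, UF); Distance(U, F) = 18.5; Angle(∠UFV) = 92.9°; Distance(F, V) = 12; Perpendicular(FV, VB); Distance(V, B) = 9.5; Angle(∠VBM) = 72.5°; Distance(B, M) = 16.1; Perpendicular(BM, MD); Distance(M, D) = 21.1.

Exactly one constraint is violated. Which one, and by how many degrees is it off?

Perpendicular(BM, MD) — off by 6.80°.

E = (0.00, 0.00) ✓; EJ at 56.30° ✓; |EJ| = 18.10 ✓; ∠EJU = 143.5° ✓; |JU| = 26.90 ✓; ∠(JU, UF) = 90.00° ✓; |UF| = 18.50 ✓; ∠UFV = 92.90° ✓; |FV| = 12.00 ✓; ∠(FV, VB) = 89.99° ✓; |VB| = 9.500 ✓; ∠VBM = 72.50° ✓; |BM| = 16.10 ✓; ∠(BM, MD) = 96.80° ✗; |MD| = 21.10 ✓.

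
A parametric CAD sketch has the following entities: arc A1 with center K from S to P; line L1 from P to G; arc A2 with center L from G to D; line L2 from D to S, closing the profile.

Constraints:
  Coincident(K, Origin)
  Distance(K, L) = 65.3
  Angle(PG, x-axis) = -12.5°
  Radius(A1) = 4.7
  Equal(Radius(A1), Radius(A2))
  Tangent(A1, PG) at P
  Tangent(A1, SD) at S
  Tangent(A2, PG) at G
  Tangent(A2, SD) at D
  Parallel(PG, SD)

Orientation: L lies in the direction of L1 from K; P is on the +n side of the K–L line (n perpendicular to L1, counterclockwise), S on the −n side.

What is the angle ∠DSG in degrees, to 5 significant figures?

8.1915°

The slot axis is L1's direction at -12.5°, so u = (cos -12.5°, sin -12.5°) = (0.97630, -0.21644) and n = (−sin -12.5°, cos -12.5°) = (0.21644, 0.97630). K is at the origin and L lies 65.3 along u from K, so L = 65.3·u = (63.752, -14.134). Tangency of A1 to both parallel lines with radius 4.7 puts P and S at K ± 4.7·n: P = (1.0173, 4.5886), S = (-1.0173, -4.5886). Equal radii place G and D the same way about L: G = L + 4.7·n = (64.769, -9.5449), D = L − 4.7·n = (62.735, -18.722). Then cos ∠DSG = SD·SG / (|SD||SG|), giving 8.1915°.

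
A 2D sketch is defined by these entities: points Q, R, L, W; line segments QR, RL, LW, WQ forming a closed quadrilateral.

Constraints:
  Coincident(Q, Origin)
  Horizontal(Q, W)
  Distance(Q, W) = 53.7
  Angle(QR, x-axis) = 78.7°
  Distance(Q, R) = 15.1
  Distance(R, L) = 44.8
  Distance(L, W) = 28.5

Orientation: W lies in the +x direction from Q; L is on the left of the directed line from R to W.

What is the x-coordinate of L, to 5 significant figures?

45.945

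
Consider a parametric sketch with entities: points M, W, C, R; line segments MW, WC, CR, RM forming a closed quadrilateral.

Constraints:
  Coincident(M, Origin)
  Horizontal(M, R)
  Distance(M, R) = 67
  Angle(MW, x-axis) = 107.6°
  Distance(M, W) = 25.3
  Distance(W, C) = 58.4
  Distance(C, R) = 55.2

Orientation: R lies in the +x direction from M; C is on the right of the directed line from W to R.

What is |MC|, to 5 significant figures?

33.750

M is at the origin; M and R share the same y with |MR| = 67.0 and R in +x, so R = (67.0, 0). MW runs at 107.6° with |MW| = 25.3, so W = (-7.6500, 24.116). C is determined by |WC| = 58.4 and |CR| = 55.2 together: it lies at the intersection of circle(W, 58.4) and circle(R, 55.2). With |WR| = 78.449, the foot of the radical line on WR is 41.541 from W and the perpendicular offset is √(58.4² − 41.541²) = 41.047. Taking the right-of-WR solution: C = (19.261, -27.714).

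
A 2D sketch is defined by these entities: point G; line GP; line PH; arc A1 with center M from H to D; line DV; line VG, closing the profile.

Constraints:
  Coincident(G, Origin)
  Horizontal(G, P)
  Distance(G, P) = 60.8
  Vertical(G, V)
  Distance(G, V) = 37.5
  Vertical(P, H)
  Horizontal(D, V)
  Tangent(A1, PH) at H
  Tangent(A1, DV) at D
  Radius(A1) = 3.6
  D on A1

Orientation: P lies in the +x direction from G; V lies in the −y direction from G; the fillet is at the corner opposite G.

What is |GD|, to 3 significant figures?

68.4

The virtual corner opposite G is at (60.8, -37.5). The tangent condition forces MH to be normal to PH and since A1 is tangent to DV there, MD ⟂ DV, with radius 3.6, so the center M sits 3.6 in from both sides at M = (57.2, -33.9). That places the tangent points at H = (60.8, -33.9) on PH and D = (57.2, -37.5) on DV. Then |GD| = |D − G| = 68.4.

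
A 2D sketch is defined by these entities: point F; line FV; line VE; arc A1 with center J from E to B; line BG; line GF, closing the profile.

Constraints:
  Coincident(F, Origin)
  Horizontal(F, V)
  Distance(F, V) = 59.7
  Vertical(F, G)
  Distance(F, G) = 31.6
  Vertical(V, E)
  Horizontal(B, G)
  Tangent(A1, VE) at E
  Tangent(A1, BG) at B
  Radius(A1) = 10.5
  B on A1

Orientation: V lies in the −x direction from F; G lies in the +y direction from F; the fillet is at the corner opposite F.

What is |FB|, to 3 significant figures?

58.5

The virtual corner opposite F is at (-59.7, 31.6). Tangency of A1 to VE means the radius JE is perpendicular to VE and since A1 is tangent to BG there, JB ⟂ BG, with radius 10.5, so the center J sits 10.5 in from both sides at J = (-49.2, 21.1). That places the tangent points at E = (-59.7, 21.1) on VE and B = (-49.2, 31.6) on BG. Then |FB| = |B − F| = 58.5.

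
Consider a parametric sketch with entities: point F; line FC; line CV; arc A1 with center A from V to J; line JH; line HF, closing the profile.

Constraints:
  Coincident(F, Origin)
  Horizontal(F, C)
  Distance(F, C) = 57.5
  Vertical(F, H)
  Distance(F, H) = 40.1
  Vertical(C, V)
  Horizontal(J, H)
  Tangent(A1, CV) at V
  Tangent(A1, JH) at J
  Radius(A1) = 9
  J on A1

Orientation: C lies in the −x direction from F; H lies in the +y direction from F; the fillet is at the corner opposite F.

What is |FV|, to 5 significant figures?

65.372

The virtual corner opposite F is at (-57.500, 40.100). Tangency of A1 to CV means the radius AV is perpendicular to CV and since A1 is tangent to JH there, AJ ⟂ JH, with radius 9.0, so the center A sits 9.0 in from both sides at A = (-48.500, 31.100). That places the tangent points at V = (-57.500, 31.100) on CV and J = (-48.500, 40.100) on JH. Then |FV| = |V − F| = 65.372.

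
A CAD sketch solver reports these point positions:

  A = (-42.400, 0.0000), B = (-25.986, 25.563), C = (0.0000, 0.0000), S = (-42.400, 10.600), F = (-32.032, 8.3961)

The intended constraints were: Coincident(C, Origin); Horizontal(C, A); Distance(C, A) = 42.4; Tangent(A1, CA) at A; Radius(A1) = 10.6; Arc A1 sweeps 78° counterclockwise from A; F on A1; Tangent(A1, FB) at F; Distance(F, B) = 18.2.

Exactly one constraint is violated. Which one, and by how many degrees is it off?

Tangent(A1, FB) at F — off by 7.40°.

C = (0.00, 0.00) ✓; C.y = 0.00, A.y = 0.00 ✓; |CA| = 42.40 ✓; ∠(SA, AC) = 90.00° ✓; |SA| = 10.60 ✓; bearing(S→F) − bearing(S→A) = 78.00° ✓; |SF| = 10.60 ✓; ∠(SF, FB) = 97.40° ✗; |FB| = 18.20 ✓.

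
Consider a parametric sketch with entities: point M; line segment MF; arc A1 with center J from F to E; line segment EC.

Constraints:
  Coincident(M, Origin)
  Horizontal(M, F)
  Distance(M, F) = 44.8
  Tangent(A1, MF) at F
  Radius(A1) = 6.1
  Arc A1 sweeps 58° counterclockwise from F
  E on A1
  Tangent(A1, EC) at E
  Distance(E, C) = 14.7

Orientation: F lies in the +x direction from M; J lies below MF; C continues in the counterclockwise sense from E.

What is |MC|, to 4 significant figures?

35.34

On A1, F sits at bearing 90° from J; a 58° counterclockwise sweep puts E at bearing 148°, so E = J + 6.1·(cos 148°, sin 148°) = (39.63, -2.867). Since A1 is tangent to EC there, JE ⟂ EC, so EC runs along (−sin 148°, cos 148°); with |EC| = 14.7, C = (31.84, -15.33). Then |MC| = |C − M| = 35.34.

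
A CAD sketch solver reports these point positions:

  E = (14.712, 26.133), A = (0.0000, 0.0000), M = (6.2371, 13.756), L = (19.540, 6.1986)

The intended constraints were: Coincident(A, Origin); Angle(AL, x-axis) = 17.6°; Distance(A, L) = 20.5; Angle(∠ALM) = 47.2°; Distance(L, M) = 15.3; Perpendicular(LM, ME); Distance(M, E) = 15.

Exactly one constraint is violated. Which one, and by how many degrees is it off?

Perpendicular(LM, ME) — off by 4.80°.

A = (0.00, 0.00) ✓; AL at 17.60° ✓; |AL| = 20.50 ✓; ∠ALM = 47.20° ✓; |LM| = 15.30 ✓; ∠(LM, ME) = 94.80° ✗; |ME| = 15.00 ✓.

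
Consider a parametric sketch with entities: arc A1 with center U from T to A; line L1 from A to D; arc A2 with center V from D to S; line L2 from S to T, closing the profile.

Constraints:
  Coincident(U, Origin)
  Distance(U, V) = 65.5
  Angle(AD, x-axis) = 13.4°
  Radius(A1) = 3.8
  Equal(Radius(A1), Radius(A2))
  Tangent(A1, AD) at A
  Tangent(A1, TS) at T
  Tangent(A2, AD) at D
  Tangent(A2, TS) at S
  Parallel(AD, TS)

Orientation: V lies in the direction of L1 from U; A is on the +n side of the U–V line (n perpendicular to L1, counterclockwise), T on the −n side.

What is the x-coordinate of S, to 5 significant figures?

64.597

The slot axis is L1's direction at 13.4°, so u = (cos 13.4°, sin 13.4°) = (0.97278, 0.23175) and n = (−sin 13.4°, cos 13.4°) = (-0.23175, 0.97278). U is at the origin and V lies 65.5 along u from U, so V = 65.5·u = (63.717, 15.179). Tangency of A1 to both parallel lines with radius 3.8 puts A and T at U ± 3.8·n: A = (-0.88064, 3.6965), T = (0.88064, -3.6965). Equal radii place D and S the same way about V: D = V + 3.8·n = (62.836, 18.876), S = V − 3.8·n = (64.597, 11.483). So S.x = 64.597.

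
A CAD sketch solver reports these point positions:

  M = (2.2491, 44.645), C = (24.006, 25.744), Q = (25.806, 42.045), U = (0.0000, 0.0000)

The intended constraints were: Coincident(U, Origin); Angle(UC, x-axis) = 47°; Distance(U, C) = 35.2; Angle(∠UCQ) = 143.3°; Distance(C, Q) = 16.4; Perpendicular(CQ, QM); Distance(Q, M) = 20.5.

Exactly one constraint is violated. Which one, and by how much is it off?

Distance(Q, M) = 20.5 — off by 3.20.

U = (0.00, 0.00) ✓; UC at 47.00° ✓; |UC| = 35.20 ✓; ∠UCQ = 143.3° ✓; |CQ| = 16.40 ✓; ∠(CQ, QM) = 90.00° ✓; |QM| = 23.70 ✗.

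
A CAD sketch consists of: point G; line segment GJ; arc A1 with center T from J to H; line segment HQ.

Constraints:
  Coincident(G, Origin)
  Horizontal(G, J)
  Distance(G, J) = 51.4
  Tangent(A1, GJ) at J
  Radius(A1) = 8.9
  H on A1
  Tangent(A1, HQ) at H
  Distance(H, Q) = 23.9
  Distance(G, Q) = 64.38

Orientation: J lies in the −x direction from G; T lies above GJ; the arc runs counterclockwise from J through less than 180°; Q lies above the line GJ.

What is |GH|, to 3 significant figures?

45.4

Checks: G.y = 0.00, J.y = 0.00 ✓; |TH| = 8.900 ✓; ∠(TH, HQ) = 90.00° ✓; |HQ| = 23.90 ✓; |GQ| = 64.38 ✓.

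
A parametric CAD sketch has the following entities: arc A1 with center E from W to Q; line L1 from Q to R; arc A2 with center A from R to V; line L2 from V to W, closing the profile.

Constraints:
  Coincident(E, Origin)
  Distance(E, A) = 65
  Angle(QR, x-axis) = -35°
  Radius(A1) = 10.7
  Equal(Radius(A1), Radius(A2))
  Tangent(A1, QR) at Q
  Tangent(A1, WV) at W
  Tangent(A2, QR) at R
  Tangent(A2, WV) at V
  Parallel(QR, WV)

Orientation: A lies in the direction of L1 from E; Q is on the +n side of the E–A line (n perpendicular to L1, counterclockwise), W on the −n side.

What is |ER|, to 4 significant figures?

65.87

The slot axis is L1's direction at -35.0°, so u = (cos -35.0°, sin -35.0°) = (0.8192, -0.5736) and n = (−sin -35.0°, cos -35.0°) = (0.5736, 0.8192). E is at the origin and A lies 65.0 along u from E, so A = 65.0·u = (53.24, -37.28). Tangency of A1 to both parallel lines with radius 10.7 puts Q and W at E ± 10.7·n: Q = (6.137, 8.765), W = (-6.137, -8.765). Equal radii place R and V the same way about A: R = A + 10.7·n = (59.38, -28.52), V = A − 10.7·n = (47.11, -46.05). Then |ER| = |R − E| = 65.87.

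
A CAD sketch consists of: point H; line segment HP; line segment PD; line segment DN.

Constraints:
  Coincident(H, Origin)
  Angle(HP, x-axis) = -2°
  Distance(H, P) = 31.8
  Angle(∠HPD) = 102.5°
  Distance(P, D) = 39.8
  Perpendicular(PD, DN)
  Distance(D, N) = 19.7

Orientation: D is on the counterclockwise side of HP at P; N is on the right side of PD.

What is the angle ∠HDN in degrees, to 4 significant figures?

123.6°

H is at the origin; HP runs at -2.0° with length 31.8, so P = 31.8·(cos -2.0°, sin -2.0°) = (31.78, -1.110). ∠HPD = 102.5°, so PD runs at -2.0° + (180° − 102.5°) = 75.50° from the x-axis; with |PD| = 39.8, D = P + 39.8·(cos 75.50°, sin 75.50°) = (41.75, 37.42). The perpendicularity gives DN at right angles to PD; with |DN| = 19.7 on the right of PD, N = D + 19.7·(0.9681, -0.2504) = (60.82, 32.49). Then cos ∠HDN = DH·DN / (|DH||DN|), giving 123.6°.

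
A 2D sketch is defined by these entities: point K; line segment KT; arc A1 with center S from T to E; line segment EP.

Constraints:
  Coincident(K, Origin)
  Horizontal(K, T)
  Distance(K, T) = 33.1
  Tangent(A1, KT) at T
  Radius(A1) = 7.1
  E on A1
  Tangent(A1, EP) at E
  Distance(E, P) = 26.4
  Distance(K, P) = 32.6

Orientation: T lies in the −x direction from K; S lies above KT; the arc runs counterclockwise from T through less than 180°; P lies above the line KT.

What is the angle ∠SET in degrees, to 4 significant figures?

56.86°

Checks: |SE| = 7.100 ✓; ∠(SE, EP) = 90.00° ✓; |EP| = 26.40 ✓; |KP| = 32.60 ✓.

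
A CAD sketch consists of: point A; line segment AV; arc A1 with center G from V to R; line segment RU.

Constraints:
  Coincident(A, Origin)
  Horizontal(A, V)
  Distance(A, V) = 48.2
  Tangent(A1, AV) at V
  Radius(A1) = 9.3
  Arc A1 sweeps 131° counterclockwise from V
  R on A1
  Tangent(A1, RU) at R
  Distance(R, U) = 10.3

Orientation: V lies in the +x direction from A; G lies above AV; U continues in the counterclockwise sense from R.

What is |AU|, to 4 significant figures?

53.72

On A1, V sits at bearing -90° from G; a 131° counterclockwise sweep puts R at bearing 41°, so R = G + 9.3·(cos 41°, sin 41°) = (55.22, 15.40). Since A1 is tangent to RU there, GR ⟂ RU, so RU runs along (−sin 41°, cos 41°); with |RU| = 10.3, U = (48.46, 23.17). Then |AU| = |U − A| = 53.72.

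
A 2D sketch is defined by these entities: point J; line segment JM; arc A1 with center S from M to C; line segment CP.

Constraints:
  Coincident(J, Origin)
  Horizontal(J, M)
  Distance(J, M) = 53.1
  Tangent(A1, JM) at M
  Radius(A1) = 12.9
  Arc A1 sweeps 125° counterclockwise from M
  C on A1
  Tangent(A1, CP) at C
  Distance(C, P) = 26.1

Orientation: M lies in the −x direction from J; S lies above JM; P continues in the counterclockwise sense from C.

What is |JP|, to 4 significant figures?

71.02

J is at the origin; J and M share the same y with |JM| = 53.1 and M on the −x side, so M = (-53.10, 0.000). Tangency of A1 to JM means the radius SM is perpendicular to JM, so S = M + (0, 12.9) = (-53.10, 12.90). On A1, M sits at bearing -90° from S; a 125° counterclockwise sweep puts C at bearing 35°, so C = S + 12.9·(cos 35°, sin 35°) = (-42.53, 20.30). The tangent condition forces SC to be normal to CP, so CP runs along (−sin 35°, cos 35°); with |CP| = 26.1, P = (-57.50, 41.68). Then |JP| = |P − J| = 71.02.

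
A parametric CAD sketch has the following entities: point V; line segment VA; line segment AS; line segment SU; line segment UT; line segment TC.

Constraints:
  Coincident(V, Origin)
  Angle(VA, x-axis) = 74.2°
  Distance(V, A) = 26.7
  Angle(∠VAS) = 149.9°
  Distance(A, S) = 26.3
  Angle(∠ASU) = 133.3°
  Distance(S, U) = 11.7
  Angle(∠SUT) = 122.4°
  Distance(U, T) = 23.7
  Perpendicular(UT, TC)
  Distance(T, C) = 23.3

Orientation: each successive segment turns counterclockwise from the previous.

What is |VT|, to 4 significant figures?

54.65

∠ASU = 133.3° gives SU at 151.0° from the x-axis; with |SU| = 11.7, U = (-9.459, 56.85). ∠SUT = 122.4° gives UT at -151.4° from the x-axis; with |UT| = 23.7, T = (-30.27, 45.50). Then |VT| = |T − V| = 54.65.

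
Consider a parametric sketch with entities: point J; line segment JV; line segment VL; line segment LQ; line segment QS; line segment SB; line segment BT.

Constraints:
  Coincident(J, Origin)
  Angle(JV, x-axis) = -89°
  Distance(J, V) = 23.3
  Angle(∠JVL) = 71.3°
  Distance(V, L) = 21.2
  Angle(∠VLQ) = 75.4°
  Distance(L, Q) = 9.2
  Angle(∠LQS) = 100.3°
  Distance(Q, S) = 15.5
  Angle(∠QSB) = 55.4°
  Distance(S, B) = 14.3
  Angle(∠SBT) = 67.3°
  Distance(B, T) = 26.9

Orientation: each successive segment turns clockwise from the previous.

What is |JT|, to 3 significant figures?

17.8

∠QSB = 55.4° gives SB at -147° from the x-axis; with |SB| = 14.3, B = (-12.4, -22.8). ∠SBT = 67.3° gives BT at 101° from the x-axis; with |BT| = 26.9, T = (-17.4, 3.68). Then |JT| = |T − J| = 17.8.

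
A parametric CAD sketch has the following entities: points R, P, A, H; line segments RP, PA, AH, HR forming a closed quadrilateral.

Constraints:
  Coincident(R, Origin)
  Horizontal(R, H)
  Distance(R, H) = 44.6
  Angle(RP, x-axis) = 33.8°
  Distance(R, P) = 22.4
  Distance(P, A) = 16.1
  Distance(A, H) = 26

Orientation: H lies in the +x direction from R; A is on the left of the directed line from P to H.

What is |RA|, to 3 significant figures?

38.5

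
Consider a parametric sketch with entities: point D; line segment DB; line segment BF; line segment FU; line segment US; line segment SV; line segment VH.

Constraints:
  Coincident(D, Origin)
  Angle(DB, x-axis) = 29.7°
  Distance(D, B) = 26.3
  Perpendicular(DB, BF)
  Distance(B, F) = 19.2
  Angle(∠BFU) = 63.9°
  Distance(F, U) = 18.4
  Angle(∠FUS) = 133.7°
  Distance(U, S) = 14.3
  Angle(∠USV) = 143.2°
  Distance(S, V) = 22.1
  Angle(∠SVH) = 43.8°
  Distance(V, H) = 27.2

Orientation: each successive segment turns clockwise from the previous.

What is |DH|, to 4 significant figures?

24.08

D is at the origin; DB runs at 29.7° with length 26.3, so B = (22.85, 13.03). DB ⟂ BF, so BF runs at -60.30°; with |BF| = 19.2, F = (32.36, -3.647). ∠BFU = 63.9° gives FU at -176.4° from the x-axis; with |FU| = 18.4, U = (13.99, -4.803). ∠FUS = 133.7° gives US at 137.3° from the x-axis; with |US| = 14.3, S = (3.485, 4.895). ∠USV = 143.2° gives SV at 100.5° from the x-axis; with |SV| = 22.1, V = (-0.5426, 26.63). ∠SVH = 43.8° gives VH at -35.70° from the x-axis; with |VH| = 27.2, H = (21.55, 10.75). Then |DH| = |H − D| = 24.08.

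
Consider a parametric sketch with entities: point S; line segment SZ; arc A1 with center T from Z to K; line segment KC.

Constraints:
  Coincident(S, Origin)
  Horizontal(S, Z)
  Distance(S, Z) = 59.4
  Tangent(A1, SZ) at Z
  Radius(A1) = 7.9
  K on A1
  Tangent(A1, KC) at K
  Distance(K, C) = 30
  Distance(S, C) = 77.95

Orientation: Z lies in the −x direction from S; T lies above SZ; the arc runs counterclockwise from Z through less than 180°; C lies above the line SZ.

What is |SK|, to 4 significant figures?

54.01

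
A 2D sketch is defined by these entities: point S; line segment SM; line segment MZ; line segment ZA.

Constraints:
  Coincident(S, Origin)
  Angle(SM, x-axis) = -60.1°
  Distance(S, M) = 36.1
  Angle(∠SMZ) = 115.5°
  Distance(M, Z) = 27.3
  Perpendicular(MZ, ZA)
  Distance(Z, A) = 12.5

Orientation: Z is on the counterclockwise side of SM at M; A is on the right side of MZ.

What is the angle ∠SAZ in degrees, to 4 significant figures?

43.54°

S is at the origin; SM runs at -60.1° with length 36.1, so M = 36.1·(cos -60.1°, sin -60.1°) = (18.00, -31.29). ∠SMZ = 115.5°, so MZ runs at -60.1° + (180° − 115.5°) = 4.400° from the x-axis; with |MZ| = 27.3, Z = M + 27.3·(cos 4.400°, sin 4.400°) = (45.21, -29.20). The perpendicularity gives ZA at right angles to MZ; with |ZA| = 12.5 on the right of MZ, A = Z + 12.5·(0.07672, -0.9971) = (46.17, -41.66). Then cos ∠SAZ = AS·AZ / (|AS||AZ|), giving 43.54°.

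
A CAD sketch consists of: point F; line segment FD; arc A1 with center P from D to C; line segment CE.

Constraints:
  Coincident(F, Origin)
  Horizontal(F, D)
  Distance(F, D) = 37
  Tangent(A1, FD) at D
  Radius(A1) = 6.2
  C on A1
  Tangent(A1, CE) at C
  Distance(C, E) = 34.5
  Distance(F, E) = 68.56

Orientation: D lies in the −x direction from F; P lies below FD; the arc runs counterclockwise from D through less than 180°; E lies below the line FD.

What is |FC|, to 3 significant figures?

42.4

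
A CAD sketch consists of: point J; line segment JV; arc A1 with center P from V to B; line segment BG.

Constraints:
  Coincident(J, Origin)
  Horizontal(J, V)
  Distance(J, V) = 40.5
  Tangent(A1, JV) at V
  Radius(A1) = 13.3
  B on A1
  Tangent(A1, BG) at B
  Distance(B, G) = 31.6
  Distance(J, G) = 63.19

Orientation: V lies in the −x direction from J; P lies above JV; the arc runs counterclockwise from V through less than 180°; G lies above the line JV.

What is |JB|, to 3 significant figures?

34.1

Checks: |PB| = 13.30 ✓; ∠(PB, BG) = 90.00° ✓; |BG| = 31.60 ✓; |JG| = 63.19 ✓.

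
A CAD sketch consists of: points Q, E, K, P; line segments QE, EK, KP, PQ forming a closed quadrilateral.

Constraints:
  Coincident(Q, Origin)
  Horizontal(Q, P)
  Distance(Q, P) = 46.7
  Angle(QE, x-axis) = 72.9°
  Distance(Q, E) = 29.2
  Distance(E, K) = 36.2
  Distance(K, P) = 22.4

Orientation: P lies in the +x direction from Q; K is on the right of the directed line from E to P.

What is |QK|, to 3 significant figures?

25.2

Checks: |EK| = 36.20 ✓; |KP| = 22.40 ✓.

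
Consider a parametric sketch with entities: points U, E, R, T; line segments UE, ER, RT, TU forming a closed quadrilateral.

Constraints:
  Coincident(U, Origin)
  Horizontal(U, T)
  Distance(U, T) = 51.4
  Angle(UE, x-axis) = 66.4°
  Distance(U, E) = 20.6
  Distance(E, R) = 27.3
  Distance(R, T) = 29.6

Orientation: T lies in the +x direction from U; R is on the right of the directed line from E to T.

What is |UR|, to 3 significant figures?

22.6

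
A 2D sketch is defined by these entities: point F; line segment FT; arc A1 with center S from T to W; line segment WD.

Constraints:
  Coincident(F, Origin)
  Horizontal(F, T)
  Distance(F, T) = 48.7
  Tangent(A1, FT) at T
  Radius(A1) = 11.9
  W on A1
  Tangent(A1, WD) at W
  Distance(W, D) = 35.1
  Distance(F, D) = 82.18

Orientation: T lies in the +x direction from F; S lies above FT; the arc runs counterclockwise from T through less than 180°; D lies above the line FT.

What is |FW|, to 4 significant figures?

60.58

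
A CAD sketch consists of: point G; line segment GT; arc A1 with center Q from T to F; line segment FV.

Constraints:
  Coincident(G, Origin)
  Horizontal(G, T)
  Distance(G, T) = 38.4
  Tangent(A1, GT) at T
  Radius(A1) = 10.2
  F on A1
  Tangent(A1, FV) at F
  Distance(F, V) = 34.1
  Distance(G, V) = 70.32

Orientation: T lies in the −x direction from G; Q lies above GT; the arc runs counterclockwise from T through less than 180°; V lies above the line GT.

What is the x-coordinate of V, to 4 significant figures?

-57.81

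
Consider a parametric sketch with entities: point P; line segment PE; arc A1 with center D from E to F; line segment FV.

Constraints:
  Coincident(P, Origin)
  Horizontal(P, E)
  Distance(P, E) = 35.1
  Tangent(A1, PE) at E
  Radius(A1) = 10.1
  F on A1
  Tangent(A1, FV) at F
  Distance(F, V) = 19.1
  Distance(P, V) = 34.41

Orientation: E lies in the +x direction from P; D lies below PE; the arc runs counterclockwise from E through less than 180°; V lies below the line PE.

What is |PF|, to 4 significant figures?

26.47

Checks: |DF| = 10.10 ✓; ∠(DF, FV) = 90.00° ✓; |FV| = 19.10 ✓; |PV| = 34.41 ✓.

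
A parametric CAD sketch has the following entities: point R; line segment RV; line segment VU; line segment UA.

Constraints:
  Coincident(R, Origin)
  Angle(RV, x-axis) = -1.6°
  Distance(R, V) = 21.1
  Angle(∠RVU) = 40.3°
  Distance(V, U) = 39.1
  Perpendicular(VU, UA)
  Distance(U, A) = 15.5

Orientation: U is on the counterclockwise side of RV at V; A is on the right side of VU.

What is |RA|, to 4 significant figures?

37.13

R is at the origin; RV runs at -1.6° with length 21.1, so V = 21.1·(cos -1.6°, sin -1.6°) = (21.09, -0.5891). ∠RVU = 40.3°, so VU runs at -1.6° + (180° − 40.3°) = 138.1° from the x-axis; with |VU| = 39.1, U = V + 39.1·(cos 138.1°, sin 138.1°) = (-8.011, 25.52). VU is perpendicular to UA; with |UA| = 15.5 on the right of VU, A = U + 15.5·(0.6678, 0.7443) = (2.341, 37.06). Then |RA| = |A − R| = 37.13.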